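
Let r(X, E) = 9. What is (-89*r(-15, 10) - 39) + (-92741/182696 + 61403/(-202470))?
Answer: -15550990506779/18495229560 ≈ -840.81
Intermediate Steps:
(-89*r(-15, 10) - 39) + (-92741/182696 + 61403/(-202470)) = (-89*9 - 39) + (-92741/182696 + 61403/(-202470)) = (-801 - 39) + (-92741*1/182696 + 61403*(-1/202470)) = -840 + (-92741/182696 - 61403/202470) = -840 - 14997676379/18495229560 = -15550990506779/18495229560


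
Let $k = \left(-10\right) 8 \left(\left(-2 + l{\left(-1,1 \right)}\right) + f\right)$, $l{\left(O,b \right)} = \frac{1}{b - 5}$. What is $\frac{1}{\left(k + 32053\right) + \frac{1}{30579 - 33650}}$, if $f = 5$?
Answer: $\frac{3071}{97759142} \approx 3.1414 \cdot 10^{-5}$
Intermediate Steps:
$l{\left(O,b \right)} = \frac{1}{-5 + b}$
$k = -220$ ($k = \left(-10\right) 8 \left(\left(-2 + \frac{1}{-5 + 1}\right) + 5\right) = - 80 \left(\left(-2 + \frac{1}{-4}\right) + 5\right) = - 80 \left(\left(-2 - \frac{1}{4}\right) + 5\right) = - 80 \left(- \frac{9}{4} + 5\right) = \left(-80\right) \frac{11}{4} = -220$)
$\frac{1}{\left(k + 32053\right) + \frac{1}{30579 - 33650}} = \frac{1}{\left(-220 + 32053\right) + \frac{1}{30579 - 33650}} = \frac{1}{31833 + \frac{1}{-3071}} = \frac{1}{31833 - \frac{1}{3071}} = \frac{1}{\frac{97759142}{3071}} = \frac{3071}{97759142}$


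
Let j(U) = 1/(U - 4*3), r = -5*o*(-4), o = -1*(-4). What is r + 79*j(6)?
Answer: 401/6 ≈ 66.833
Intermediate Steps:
o = 4
r = 80 (r = -5*4*(-4) = -20*(-4) = 80)
j(U) = 1/(-12 + U) (j(U) = 1/(U - 12) = 1/(-12 + U))
r + 79*j(6) = 80 + 79/(-12 + 6) = 80 + 79/(-6) = 80 + 79*(-1/6) = 80 - 79/6 = 401/6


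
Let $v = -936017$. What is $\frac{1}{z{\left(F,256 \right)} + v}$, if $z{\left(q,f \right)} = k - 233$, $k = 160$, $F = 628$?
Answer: $- \frac{1}{936090} \approx -1.0683 \cdot 10^{-6}$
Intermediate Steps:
$z{\left(q,f \right)} = -73$ ($z{\left(q,f \right)} = 160 - 233 = -73$)
$\frac{1}{z{\left(F,256 \right)} + v} = \frac{1}{-73 - 936017} = \frac{1}{-936090} = - \frac{1}{936090}$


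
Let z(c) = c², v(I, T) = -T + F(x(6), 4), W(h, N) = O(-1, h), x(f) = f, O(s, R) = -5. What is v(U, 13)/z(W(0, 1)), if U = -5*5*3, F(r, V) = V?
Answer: -9/25 ≈ -0.36000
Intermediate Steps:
W(h, N) = -5
U = -75 (U = -25*3 = -75)
v(I, T) = 4 - T (v(I, T) = -T + 4 = 4 - T)
v(U, 13)/z(W(0, 1)) = (4 - 1*13)/((-5)²) = (4 - 13)/25 = -9*1/25 = -9/25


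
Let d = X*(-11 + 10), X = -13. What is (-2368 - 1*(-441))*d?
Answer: -25051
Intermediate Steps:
d = 13 (d = -13*(-11 + 10) = -13*(-1) = 13)
(-2368 - 1*(-441))*d = (-2368 - 1*(-441))*13 = (-2368 + 441)*13 = -1927*13 = -25051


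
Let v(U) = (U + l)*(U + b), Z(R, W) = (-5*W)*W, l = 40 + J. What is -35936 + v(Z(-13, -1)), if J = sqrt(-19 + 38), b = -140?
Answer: -41011 - 145*sqrt(19) ≈ -41643.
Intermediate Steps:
J = sqrt(19) ≈ 4.3589
l = 40 + sqrt(19) ≈ 44.359
Z(R, W) = -5*W**2
v(U) = (-140 + U)*(40 + U + sqrt(19)) (v(U) = (U + (40 + sqrt(19)))*(U - 140) = (40 + U + sqrt(19))*(-140 + U) = (-140 + U)*(40 + U + sqrt(19)))
-35936 + v(Z(-13, -1)) = -35936 + (-5600 + (-5*(-1)**2)**2 - 140*sqrt(19) - (-500)*(-1)**2 + (-5*(-1)**2)*sqrt(19)) = -35936 + (-5600 + (-5*1)**2 - 140*sqrt(19) - (-500) + (-5*1)*sqrt(19)) = -35936 + (-5600 + (-5)**2 - 140*sqrt(19) - 100*(-5) - 5*sqrt(19)) = -35936 + (-5600 + 25 - 140*sqrt(19) + 500 - 5*sqrt(19)) = -35936 + (-5075 - 145*sqrt(19)) = -41011 - 145*sqrt(19)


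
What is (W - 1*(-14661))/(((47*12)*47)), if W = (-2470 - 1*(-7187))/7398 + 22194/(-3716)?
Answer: 12590575594/22772830617 ≈ 0.55288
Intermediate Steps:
W = -18332855/3436371 (W = (-2470 + 7187)*(1/7398) + 22194*(-1/3716) = 4717*(1/7398) - 11097/1858 = 4717/7398 - 11097/1858 = -18332855/3436371 ≈ -5.3349)
(W - 1*(-14661))/(((47*12)*47)) = (-18332855/3436371 - 1*(-14661))/(((47*12)*47)) = (-18332855/3436371 + 14661)/((564*47)) = (50362302376/3436371)/26508 = (50362302376/3436371)*(1/26508) = 12590575594/22772830617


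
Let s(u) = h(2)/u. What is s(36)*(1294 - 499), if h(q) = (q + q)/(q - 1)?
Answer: 265/3 ≈ 88.333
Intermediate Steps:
h(q) = 2*q/(-1 + q) (h(q) = (2*q)/(-1 + q) = 2*q/(-1 + q))
s(u) = 4/u (s(u) = (2*2/(-1 + 2))/u = (2*2/1)/u = (2*2*1)/u = 4/u)
s(36)*(1294 - 499) = (4/36)*(1294 - 499) = (4*(1/36))*795 = (⅑)*795 = 265/3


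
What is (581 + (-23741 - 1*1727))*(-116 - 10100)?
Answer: 254245592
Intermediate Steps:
(581 + (-23741 - 1*1727))*(-116 - 10100) = (581 + (-23741 - 1727))*(-10216) = (581 - 25468)*(-10216) = -24887*(-10216) = 254245592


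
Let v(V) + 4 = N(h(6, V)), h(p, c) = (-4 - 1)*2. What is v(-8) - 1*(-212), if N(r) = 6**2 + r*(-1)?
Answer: 254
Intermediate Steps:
h(p, c) = -10 (h(p, c) = -5*2 = -10)
N(r) = 36 - r
v(V) = 42 (v(V) = -4 + (36 - 1*(-10)) = -4 + (36 + 10) = -4 + 46 = 42)
v(-8) - 1*(-212) = 42 - 1*(-212) = 42 + 212 = 254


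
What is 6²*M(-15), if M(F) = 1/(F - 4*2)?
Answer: -36/23 ≈ -1.5652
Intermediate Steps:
M(F) = 1/(-8 + F) (M(F) = 1/(F - 8) = 1/(-8 + F))
6²*M(-15) = 6²/(-8 - 15) = 36/(-23) = 36*(-1/23) = -36/23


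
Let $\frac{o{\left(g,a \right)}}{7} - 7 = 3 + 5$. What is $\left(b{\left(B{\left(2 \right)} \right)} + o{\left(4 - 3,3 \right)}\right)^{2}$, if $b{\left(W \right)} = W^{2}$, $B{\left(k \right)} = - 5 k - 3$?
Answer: $75076$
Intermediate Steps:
$B{\left(k \right)} = -3 - 5 k$
$o{\left(g,a \right)} = 105$ ($o{\left(g,a \right)} = 49 + 7 \left(3 + 5\right) = 49 + 7 \cdot 8 = 49 + 56 = 105$)
$\left(b{\left(B{\left(2 \right)} \right)} + o{\left(4 - 3,3 \right)}\right)^{2} = \left(\left(-3 - 10\right)^{2} + 105\right)^{2} = \left(\left(-13\right)^{2} + 105\right)^{2} = \left(169 + 105\right)^{2} = 274^{2} = 75076$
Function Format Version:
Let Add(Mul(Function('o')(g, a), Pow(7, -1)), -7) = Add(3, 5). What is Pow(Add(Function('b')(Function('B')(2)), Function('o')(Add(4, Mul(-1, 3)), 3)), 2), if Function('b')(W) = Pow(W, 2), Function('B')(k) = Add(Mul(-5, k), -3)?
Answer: 75076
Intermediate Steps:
Function('B')(k) = Add(-3, Mul(-5, k))
Function('o')(g, a) = 105 (Function('o')(g, a) = Add(49, Mul(7, Add(3, 5))) = Add(49, Mul(7, 8)) = Add(49, 56) = 105)
Pow(Add(Function('b')(Function('B')(2)), Function('o')(Add(4, Mul(-1, 3)), 3)), 2) = Pow(Add(Pow(Add(-3, Mul(-5, 2)), 2), 105), 2) = Pow(Add(Pow(Add(-3, -10), 2), 105), 2) = Pow(Add(Pow(-13, 2), 105), 2) = Pow(Add(169, 105), 2) = Pow(274, 2) = 75076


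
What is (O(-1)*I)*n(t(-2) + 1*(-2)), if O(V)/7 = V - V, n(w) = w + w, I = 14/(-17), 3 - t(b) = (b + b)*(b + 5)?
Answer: 0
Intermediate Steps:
t(b) = 3 - 2*b*(5 + b) (t(b) = 3 - (b + b)*(b + 5) = 3 - 2*b*(5 + b))
I = -14/17 (I = 14*(-1/17) = -14/17 ≈ -0.82353)
n(w) = 2*w
O(V) = 0 (O(V) = 7*(V - V) = 7*0 = 0)
(O(-1)*I)*n(t(-2) + 1*(-2)) = (0*(-14/17))*(2*((3 - 10*(-2) - 2*(-2)**2) + 1*(-2))) = 0*(2*((3 + 20 - 2*4) - 2)) = 0*(2*((3 + 20 - 8) - 2)) = 0*(2*(15 - 2)) = 0*(2*13) = 0*26 = 0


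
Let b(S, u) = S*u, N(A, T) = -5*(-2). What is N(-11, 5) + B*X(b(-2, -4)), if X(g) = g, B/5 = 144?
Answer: 5770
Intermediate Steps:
B = 720 (B = 5*144 = 720)
N(A, T) = 10
N(-11, 5) + B*X(b(-2, -4)) = 10 + 720*(-2*(-4)) = 10 + 720*8 = 10 + 5760 = 5770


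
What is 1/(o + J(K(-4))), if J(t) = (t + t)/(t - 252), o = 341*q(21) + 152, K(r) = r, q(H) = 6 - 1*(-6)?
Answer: 32/135809 ≈ 0.00023563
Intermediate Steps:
q(H) = 12 (q(H) = 6 + 6 = 12)
o = 4244 (o = 341*12 + 152 = 4092 + 152 = 4244)
J(t) = 2*t/(-252 + t) (J(t) = (2*t)/(-252 + t) = 2*t/(-252 + t))
1/(o + J(K(-4))) = 1/(4244 + 2*(-4)/(-252 - 4)) = 1/(4244 + 2*(-4)/(-256)) = 1/(4244 + 2*(-4)*(-1/256)) = 1/(4244 + 1/32) = 1/(135809/32) = 32/135809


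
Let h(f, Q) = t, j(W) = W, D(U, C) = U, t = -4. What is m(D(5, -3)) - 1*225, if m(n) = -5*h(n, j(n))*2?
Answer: -185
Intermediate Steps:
h(f, Q) = -4
m(n) = 40 (m(n) = -5*(-4)*2 = 20*2 = 40)
m(D(5, -3)) - 1*225 = 40 - 1*225 = 40 - 225 = -185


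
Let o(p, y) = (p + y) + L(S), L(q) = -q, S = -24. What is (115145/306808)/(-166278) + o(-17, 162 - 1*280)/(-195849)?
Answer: 208894839117/370048856066288 ≈ 0.00056451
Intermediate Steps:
o(p, y) = 24 + p + y (o(p, y) = (p + y) - 1*(-24) = (p + y) + 24 = 24 + p + y)
(115145/306808)/(-166278) + o(-17, 162 - 1*280)/(-195849) = (115145/306808)/(-166278) + (24 - 17 + (162 - 1*280))/(-195849) = (115145*(1/306808))*(-1/166278) + (24 - 17 + (162 - 280))*(-1/195849) = (115145/306808)*(-1/166278) + (24 - 17 - 118)*(-1/195849) = -115145/51015420624 - 111*(-1/195849) = -115145/51015420624 + 37/65283 = 208894839117/370048856066288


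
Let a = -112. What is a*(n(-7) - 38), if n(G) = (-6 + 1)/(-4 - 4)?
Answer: 4186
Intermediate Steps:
n(G) = 5/8 (n(G) = -5/(-8) = -5*(-⅛) = 5/8)
a*(n(-7) - 38) = -112*(5/8 - 38) = -112*(-299/8) = 4186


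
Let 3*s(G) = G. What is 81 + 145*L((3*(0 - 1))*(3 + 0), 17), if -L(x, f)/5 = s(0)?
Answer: 81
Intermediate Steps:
s(G) = G/3
L(x, f) = 0 (L(x, f) = -5*0/3 = -5*0 = 0)
81 + 145*L((3*(0 - 1))*(3 + 0), 17) = 81 + 145*0 = 81 + 0 = 81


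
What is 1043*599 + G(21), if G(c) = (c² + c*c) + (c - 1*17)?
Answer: 625643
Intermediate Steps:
G(c) = -17 + c + 2*c² (G(c) = (c² + c²) + (c - 17) = 2*c² + (-17 + c) = -17 + c + 2*c²)
1043*599 + G(21) = 1043*599 + (-17 + 21 + 2*21²) = 624757 + (-17 + 21 + 2*441) = 624757 + (-17 + 21 + 882) = 624757 + 886 = 625643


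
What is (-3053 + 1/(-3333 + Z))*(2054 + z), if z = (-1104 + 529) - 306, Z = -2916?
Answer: -7459575418/2083 ≈ -3.5812e+6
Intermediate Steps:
z = -881 (z = -575 - 306 = -881)
(-3053 + 1/(-3333 + Z))*(2054 + z) = (-3053 + 1/(-3333 - 2916))*(2054 - 881) = (-3053 + 1/(-6249))*1173 = (-3053 - 1/6249)*1173 = -19078198/6249*1173 = -7459575418/2083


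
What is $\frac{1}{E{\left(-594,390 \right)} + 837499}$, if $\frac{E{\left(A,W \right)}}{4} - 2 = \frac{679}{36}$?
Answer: $\frac{9}{7538242} \approx 1.1939 \cdot 10^{-6}$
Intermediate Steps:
$E{\left(A,W \right)} = \frac{751}{9}$ ($E{\left(A,W \right)} = 8 + 4 \cdot \frac{679}{36} = 8 + \frac{679}{9} = \frac{751}{9}$)
$\frac{1}{E{\left(-594,390 \right)} + 837499} = \frac{1}{\frac{751}{9} + 837499} = \frac{1}{\frac{7538242}{9}} = \frac{9}{7538242}$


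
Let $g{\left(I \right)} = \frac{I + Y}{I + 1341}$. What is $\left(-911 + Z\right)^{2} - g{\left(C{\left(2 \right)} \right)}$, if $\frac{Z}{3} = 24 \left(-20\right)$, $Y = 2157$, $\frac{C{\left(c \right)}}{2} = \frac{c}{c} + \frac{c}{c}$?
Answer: $\frac{7434083184}{1345} \approx 5.5272 \cdot 10^{6}$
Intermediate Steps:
$C{\left(c \right)} = 4$ ($C{\left(c \right)} = 2 \left(\frac{c}{c} + \frac{c}{c}\right) = 2 \left(1 + 1\right) = 2 \cdot 2 = 4$)
$Z = -1440$ ($Z = 3 \cdot 24 \left(-20\right) = 3 \left(-480\right) = -1440$)
$g{\left(I \right)} = \frac{2157 + I}{1341 + I}$ ($g{\left(I \right)} = \frac{I + 2157}{I + 1341} = \frac{2157 + I}{1341 + I}$)
$\left(-911 + Z\right)^{2} - g{\left(C{\left(2 \right)} \right)} = \left(-911 - 1440\right)^{2} - \frac{2157 + 4}{1341 + 4} = \left(-2351\right)^{2} - \frac{1}{1345} \cdot 2161 = 5527201 - \frac{1}{1345} \cdot 2161 = 5527201 - \frac{2161}{1345} = \frac{7434083184}{1345}$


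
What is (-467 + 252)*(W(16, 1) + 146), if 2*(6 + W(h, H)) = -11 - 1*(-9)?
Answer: -29885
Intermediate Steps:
W(h, H) = -7 (W(h, H) = -6 + (-11 - 1*(-9))/2 = -6 + (-11 + 9)/2 = -6 + (1/2)*(-2) = -6 - 1 = -7)
(-467 + 252)*(W(16, 1) + 146) = (-467 + 252)*(-7 + 146) = -215*139 = -29885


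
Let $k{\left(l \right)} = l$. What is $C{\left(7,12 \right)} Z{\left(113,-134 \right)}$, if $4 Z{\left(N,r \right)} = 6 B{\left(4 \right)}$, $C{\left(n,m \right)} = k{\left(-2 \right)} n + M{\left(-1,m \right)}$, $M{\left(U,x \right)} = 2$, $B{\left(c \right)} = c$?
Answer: $-72$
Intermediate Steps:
$C{\left(n,m \right)} = 2 - 2 n$ ($C{\left(n,m \right)} = - 2 n + 2 = 2 - 2 n$)
$Z{\left(N,r \right)} = 6$ ($Z{\left(N,r \right)} = \frac{6 \cdot 4}{4} = \frac{1}{4} \cdot 24 = 6$)
$C{\left(7,12 \right)} Z{\left(113,-134 \right)} = \left(2 - 14\right) 6 = \left(-12\right) 6 = -72$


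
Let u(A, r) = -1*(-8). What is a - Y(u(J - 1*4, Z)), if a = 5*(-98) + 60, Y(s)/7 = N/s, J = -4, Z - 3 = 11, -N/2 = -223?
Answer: -3281/4 ≈ -820.25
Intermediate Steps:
N = 446 (N = -2*(-223) = 446)
Z = 14 (Z = 3 + 11 = 14)
u(A, r) = 8
Y(s) = 3122/s (Y(s) = 7*(446/s) = 3122/s)
a = -430 (a = -490 + 60 = -430)
a - Y(u(J - 1*4, Z)) = -430 - 3122/8 = -430 - 1*1561/4 = -430 - 1561/4 = -3281/4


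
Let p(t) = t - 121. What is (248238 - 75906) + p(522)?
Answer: 172733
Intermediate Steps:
p(t) = -121 + t
(248238 - 75906) + p(522) = (248238 - 75906) + (-121 + 522) = 172332 + 401 = 172733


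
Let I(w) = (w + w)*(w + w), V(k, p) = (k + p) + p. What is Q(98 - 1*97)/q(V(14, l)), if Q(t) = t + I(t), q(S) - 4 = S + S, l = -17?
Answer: -5/36 ≈ -0.13889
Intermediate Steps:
V(k, p) = k + 2*p
I(w) = 4*w**2 (I(w) = (2*w)*(2*w) = 4*w**2)
q(S) = 4 + 2*S (q(S) = 4 + (S + S) = 4 + 2*S)
Q(t) = t + 4*t**2
Q(98 - 1*97)/q(V(14, l)) = ((98 - 1*97)*(1 + 4*(98 - 1*97)))/(4 + 2*(14 + 2*(-17))) = ((98 - 97)*(1 + 4*(98 - 97)))/(4 + 2*(14 - 34)) = (1*(1 + 4*1))/(4 + 2*(-20)) = (1*(1 + 4))/(4 - 40) = (1*5)/(-36) = 5*(-1/36) = -5/36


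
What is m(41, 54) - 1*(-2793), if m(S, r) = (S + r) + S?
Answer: 2929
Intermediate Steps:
m(S, r) = r + 2*S
m(41, 54) - 1*(-2793) = (54 + 2*41) - 1*(-2793) = (54 + 82) + 2793 = 136 + 2793 = 2929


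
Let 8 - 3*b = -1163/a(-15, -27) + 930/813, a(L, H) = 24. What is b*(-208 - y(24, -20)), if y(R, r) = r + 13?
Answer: -24104255/6504 ≈ -3706.1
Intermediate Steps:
y(R, r) = 13 + r
b = 359765/19512 (b = 8/3 - (-1163/24 + 930/813)/3 = 8/3 - (-1163*1/24 + 930*(1/813))/3 = 8/3 - (-1163/24 + 310/271)/3 = 8/3 - ⅓*(-307733/6504) = 8/3 + 307733/19512 = 359765/19512 ≈ 18.438)
b*(-208 - y(24, -20)) = 359765*(-208 - (13 - 20))/19512 = 359765*(-208 - 1*(-7))/19512 = 359765*(-208 + 7)/19512 = (359765/19512)*(-201) = -24104255/6504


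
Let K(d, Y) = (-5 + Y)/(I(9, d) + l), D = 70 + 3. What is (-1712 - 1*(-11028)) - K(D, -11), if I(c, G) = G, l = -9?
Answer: 37265/4 ≈ 9316.3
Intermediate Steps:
D = 73
K(d, Y) = (-5 + Y)/(-9 + d) (K(d, Y) = (-5 + Y)/(d - 9) = (-5 + Y)/(-9 + d))
(-1712 - 1*(-11028)) - K(D, -11) = (-1712 - 1*(-11028)) - (-5 - 11)/(-9 + 73) = (-1712 + 11028) - (-16)/64 = 9316 - (-16)/64 = 9316 - 1*(-¼) = 9316 + ¼ = 37265/4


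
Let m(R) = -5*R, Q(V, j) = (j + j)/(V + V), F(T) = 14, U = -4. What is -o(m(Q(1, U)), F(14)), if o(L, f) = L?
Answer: -20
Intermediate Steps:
Q(V, j) = j/V (Q(V, j) = (2*j)/((2*V)) = (2*j)*(1/(2*V)) = j/V)
-o(m(Q(1, U)), F(14)) = -(-5)*(-4/1) = -(-5)*(-4*1) = -(-5)*(-4) = -1*20 = -20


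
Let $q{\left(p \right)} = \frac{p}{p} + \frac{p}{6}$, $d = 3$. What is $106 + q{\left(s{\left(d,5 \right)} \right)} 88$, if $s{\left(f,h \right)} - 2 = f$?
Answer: $\frac{802}{3} \approx 267.33$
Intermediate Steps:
$s{\left(f,h \right)} = 2 + f$
$q{\left(p \right)} = 1 + \frac{p}{6}$ ($q{\left(p \right)} = 1 + p \frac{1}{6} = 1 + \frac{p}{6}$)
$106 + q{\left(s{\left(d,5 \right)} \right)} 88 = 106 + \left(1 + \frac{2 + 3}{6}\right) 88 = 106 + \left(1 + \frac{1}{6} \cdot 5\right) 88 = 106 + \left(1 + \frac{5}{6}\right) 88 = 106 + \frac{11}{6} \cdot 88 = 106 + \frac{484}{3} = \frac{802}{3}$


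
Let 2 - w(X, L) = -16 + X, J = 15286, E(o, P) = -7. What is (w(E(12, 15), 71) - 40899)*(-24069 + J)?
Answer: 358996342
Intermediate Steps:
w(X, L) = 18 - X (w(X, L) = 2 - (-16 + X) = 2 + (16 - X) = 18 - X)
(w(E(12, 15), 71) - 40899)*(-24069 + J) = ((18 - 1*(-7)) - 40899)*(-24069 + 15286) = ((18 + 7) - 40899)*(-8783) = (25 - 40899)*(-8783) = -40874*(-8783) = 358996342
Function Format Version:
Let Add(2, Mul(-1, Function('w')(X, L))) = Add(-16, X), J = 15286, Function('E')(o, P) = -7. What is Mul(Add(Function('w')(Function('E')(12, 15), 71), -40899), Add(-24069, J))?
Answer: 358996342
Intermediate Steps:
Function('w')(X, L) = Add(18, Mul(-1, X)) (Function('w')(X, L) = Add(2, Mul(-1, Add(-16, X))) = Add(2, Add(16, Mul(-1, X))) = Add(18, Mul(-1, X)))
Mul(Add(Function('w')(Function('E')(12, 15), 71), -40899), Add(-24069, J)) = Mul(Add(Add(18, Mul(-1, -7)), -40899), Add(-24069, 15286)) = Mul(Add(Add(18, 7), -40899), -8783) = Mul(Add(25, -40899), -8783) = Mul(-40874, -8783) = 358996342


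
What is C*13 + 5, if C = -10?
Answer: -125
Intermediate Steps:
C*13 + 5 = -10*13 + 5 = -130 + 5 = -125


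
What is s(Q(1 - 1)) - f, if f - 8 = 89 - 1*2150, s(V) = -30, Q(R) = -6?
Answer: 2023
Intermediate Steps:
f = -2053 (f = 8 + (89 - 1*2150) = 8 + (89 - 2150) = 8 - 2061 = -2053)
s(Q(1 - 1)) - f = -30 - 1*(-2053) = -30 + 2053 = 2023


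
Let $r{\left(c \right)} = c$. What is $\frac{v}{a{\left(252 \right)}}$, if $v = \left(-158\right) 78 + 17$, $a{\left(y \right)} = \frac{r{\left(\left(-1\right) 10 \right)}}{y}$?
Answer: $\frac{1550682}{5} \approx 3.1014 \cdot 10^{5}$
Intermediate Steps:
$a{\left(y \right)} = - \frac{10}{y}$ ($a{\left(y \right)} = \frac{\left(-1\right) 10}{y} = - \frac{10}{y}$)
$v = -12307$ ($v = -12324 + 17 = -12307$)
$\frac{v}{a{\left(252 \right)}} = - \frac{12307}{\left(-10\right) \frac{1}{252}} = - \frac{12307}{- \frac{5}{126}} = \left(-12307\right) \left(- \frac{126}{5}\right) = \frac{1550682}{5}$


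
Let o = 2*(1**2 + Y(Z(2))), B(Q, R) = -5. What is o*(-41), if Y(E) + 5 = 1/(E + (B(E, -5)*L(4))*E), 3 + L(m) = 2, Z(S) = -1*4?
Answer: 3977/12 ≈ 331.42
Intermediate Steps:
Z(S) = -4
L(m) = -1 (L(m) = -3 + 2 = -1)
Y(E) = -5 + 1/(6*E) (Y(E) = -5 + 1/(E + (-5*(-1))*E) = -5 + 1/(E + 5*E) = -5 + 1/(6*E))
o = -97/12 (o = 2*(1**2 + (-5 + (1/6)/(-4))) = 2*(1 + (-5 + (1/6)*(-1/4))) = 2*(1 + (-5 - 1/24)) = 2*(1 - 121/24) = 2*(-97/24) = -97/12 ≈ -8.0833)
o*(-41) = -97/12*(-41) = 3977/12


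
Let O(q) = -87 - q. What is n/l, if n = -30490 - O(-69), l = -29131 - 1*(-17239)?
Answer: 7618/2973 ≈ 2.5624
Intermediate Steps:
l = -11892 (l = -29131 + 17239 = -11892)
n = -30472 (n = -30490 - (-87 - 1*(-69)) = -30490 - (-87 + 69) = -30490 - 1*(-18) = -30490 + 18 = -30472)
n/l = -30472/(-11892) = -30472*(-1/11892) = 7618/2973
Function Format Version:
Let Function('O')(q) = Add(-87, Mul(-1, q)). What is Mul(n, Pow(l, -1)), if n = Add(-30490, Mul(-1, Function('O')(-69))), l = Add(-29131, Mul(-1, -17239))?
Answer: Rational(7618, 2973) ≈ 2.5624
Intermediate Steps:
l = -11892 (l = Add(-29131, 17239) = -11892)
n = -30472 (n = Add(-30490, Mul(-1, Add(-87, Mul(-1, -69)))) = Add(-30490, Mul(-1, Add(-87, 69))) = Add(-30490, Mul(-1, -18)) = Add(-30490, 18) = -30472)
Mul(n, Pow(l, -1)) = Mul(-30472, Pow(-11892, -1)) = Mul(-30472, Rational(-1, 11892)) = Rational(7618, 2973)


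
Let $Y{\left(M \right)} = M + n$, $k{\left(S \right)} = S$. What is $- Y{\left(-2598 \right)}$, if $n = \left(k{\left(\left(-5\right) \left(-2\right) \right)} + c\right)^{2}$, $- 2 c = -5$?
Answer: $\frac{9767}{4} \approx 2441.8$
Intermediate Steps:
$c = \frac{5}{2}$ ($c = \left(- \frac{1}{2}\right) \left(-5\right) = \frac{5}{2} \approx 2.5$)
$n = \frac{625}{4}$ ($n = \left(\left(-5\right) \left(-2\right) + \frac{5}{2}\right)^{2} = \left(10 + \frac{5}{2}\right)^{2} = \left(\frac{25}{2}\right)^{2} = \frac{625}{4} \approx 156.25$)
$Y{\left(M \right)} = \frac{625}{4} + M$ ($Y{\left(M \right)} = M + \frac{625}{4} = \frac{625}{4} + M$)
$- Y{\left(-2598 \right)} = - (\frac{625}{4} - 2598) = \left(-1\right) \left(- \frac{9767}{4}\right) = \frac{9767}{4}$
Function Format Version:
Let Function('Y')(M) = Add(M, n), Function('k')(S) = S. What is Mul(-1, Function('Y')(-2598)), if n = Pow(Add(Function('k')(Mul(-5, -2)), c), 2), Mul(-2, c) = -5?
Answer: Rational(9767, 4) ≈ 2441.8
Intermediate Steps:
c = Rational(5, 2) (c = Mul(Rational(-1, 2), -5) = Rational(5, 2) ≈ 2.5000)
n = Rational(625, 4) (n = Pow(Add(Mul(-5, -2), Rational(5, 2)), 2) = Pow(Add(10, Rational(5, 2)), 2) = Pow(Rational(25, 2), 2) = Rational(625, 4) ≈ 156.25)
Function('Y')(M) = Add(Rational(625, 4), M) (Function('Y')(M) = Add(M, Rational(625, 4)) = Add(Rational(625, 4), M))
Mul(-1, Function('Y')(-2598)) = Mul(-1, Add(Rational(625, 4), -2598)) = Mul(-1, Rational(-9767, 4)) = Rational(9767, 4)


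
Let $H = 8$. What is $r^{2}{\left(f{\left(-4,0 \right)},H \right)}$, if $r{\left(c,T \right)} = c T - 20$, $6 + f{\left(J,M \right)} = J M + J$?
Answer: $10000$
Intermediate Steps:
$f{\left(J,M \right)} = -6 + J + J M$ ($f{\left(J,M \right)} = -6 + \left(J M + J\right) = -6 + \left(J + J M\right) = -6 + J + J M$)
$r{\left(c,T \right)} = -20 + T c$ ($r{\left(c,T \right)} = T c - 20 = -20 + T c$)
$r^{2}{\left(f{\left(-4,0 \right)},H \right)} = \left(-20 + 8 \left(-6 - 4 - 0\right)\right)^{2} = \left(-20 + 8 \left(-6 - 4 + 0\right)\right)^{2} = \left(-20 + 8 \left(-10\right)\right)^{2} = \left(-20 - 80\right)^{2} = \left(-100\right)^{2} = 10000$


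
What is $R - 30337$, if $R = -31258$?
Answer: $-61595$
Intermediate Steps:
$R - 30337 = -31258 - 30337 = -61595$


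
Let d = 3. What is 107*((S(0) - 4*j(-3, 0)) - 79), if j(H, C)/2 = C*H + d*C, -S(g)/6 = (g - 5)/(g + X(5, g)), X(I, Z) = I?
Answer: -7811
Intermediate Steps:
S(g) = -6*(-5 + g)/(5 + g) (S(g) = -6*(g - 5)/(g + 5) = -6*(-5 + g)/(5 + g))
j(H, C) = 6*C + 2*C*H (j(H, C) = 2*(C*H + 3*C) = 2*(3*C + C*H) = 6*C + 2*C*H)
107*((S(0) - 4*j(-3, 0)) - 79) = 107*((6*(5 - 1*0)/(5 + 0) - 8*0*(3 - 3)) - 79) = 107*((6*(5 + 0)/5 - 8*0*0) - 79) = 107*((6*(⅕)*5 - 4*0) - 79) = 107*((6 + 0) - 79) = 107*(6 - 79) = 107*(-73) = -7811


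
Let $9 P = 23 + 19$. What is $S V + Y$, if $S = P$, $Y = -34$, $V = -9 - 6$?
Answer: $-104$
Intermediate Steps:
$V = -15$ ($V = -9 - 6 = -15$)
$P = \frac{14}{3}$ ($P = \frac{23 + 19}{9} = \frac{1}{9} \cdot 42 = \frac{14}{3} \approx 4.6667$)
$S = \frac{14}{3} \approx 4.6667$
$S V + Y = \frac{14}{3} \left(-15\right) - 34 = -70 - 34 = -104$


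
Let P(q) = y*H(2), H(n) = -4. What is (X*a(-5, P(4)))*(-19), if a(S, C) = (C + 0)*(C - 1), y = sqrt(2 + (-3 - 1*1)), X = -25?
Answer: -15200 + 1900*I*sqrt(2) ≈ -15200.0 + 2687.0*I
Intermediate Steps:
y = I*sqrt(2) (y = sqrt(2 + (-3 - 1)) = sqrt(2 - 4) = sqrt(-2) = I*sqrt(2) ≈ 1.4142*I)
P(q) = -4*I*sqrt(2) (P(q) = (I*sqrt(2))*(-4) = -4*I*sqrt(2))
a(S, C) = C*(-1 + C)
(X*a(-5, P(4)))*(-19) = -25*(-4*I*sqrt(2))*(-1 - 4*I*sqrt(2))*(-19) = -(-100)*I*sqrt(2)*(-1 - 4*I*sqrt(2))*(-19) = (100*I*sqrt(2)*(-1 - 4*I*sqrt(2)))*(-19) = -1900*I*sqrt(2)*(-1 - 4*I*sqrt(2))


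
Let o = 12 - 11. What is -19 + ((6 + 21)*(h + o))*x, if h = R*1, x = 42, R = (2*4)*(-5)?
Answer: -44245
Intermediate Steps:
R = -40 (R = 8*(-5) = -40)
o = 1
h = -40 (h = -40*1 = -40)
-19 + ((6 + 21)*(h + o))*x = -19 + ((6 + 21)*(-40 + 1))*42 = -19 + (27*(-39))*42 = -19 - 1053*42 = -19 - 44226 = -44245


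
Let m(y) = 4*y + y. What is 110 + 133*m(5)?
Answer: 3435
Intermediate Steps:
m(y) = 5*y
110 + 133*m(5) = 110 + 133*(5*5) = 110 + 133*25 = 110 + 3325 = 3435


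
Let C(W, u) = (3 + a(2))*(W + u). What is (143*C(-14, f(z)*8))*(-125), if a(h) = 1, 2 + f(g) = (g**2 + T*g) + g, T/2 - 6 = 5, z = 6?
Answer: -97383000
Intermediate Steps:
T = 22 (T = 12 + 2*5 = 12 + 10 = 22)
f(g) = -2 + g**2 + 23*g (f(g) = -2 + ((g**2 + 22*g) + g) = -2 + (g**2 + 23*g) = -2 + g**2 + 23*g)
C(W, u) = 4*W + 4*u (C(W, u) = (3 + 1)*(W + u) = 4*(W + u) = 4*W + 4*u)
(143*C(-14, f(z)*8))*(-125) = (143*(4*(-14) + 4*((-2 + 6**2 + 23*6)*8)))*(-125) = (143*(-56 + 4*((-2 + 36 + 138)*8)))*(-125) = (143*(-56 + 4*(172*8)))*(-125) = (143*(-56 + 4*1376))*(-125) = (143*(-56 + 5504))*(-125) = (143*5448)*(-125) = 779064*(-125) = -97383000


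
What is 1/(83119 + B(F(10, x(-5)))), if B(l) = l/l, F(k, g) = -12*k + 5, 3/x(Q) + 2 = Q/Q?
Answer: 1/83120 ≈ 1.2031e-5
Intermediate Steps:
x(Q) = -3 (x(Q) = 3/(-2 + Q/Q) = 3/(-2 + 1) = 3/(-1) = 3*(-1) = -3)
F(k, g) = 5 - 12*k
B(l) = 1
1/(83119 + B(F(10, x(-5)))) = 1/(83119 + 1) = 1/83120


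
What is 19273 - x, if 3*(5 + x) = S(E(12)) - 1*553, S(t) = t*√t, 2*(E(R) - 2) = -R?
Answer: 58387/3 + 8*I/3 ≈ 19462.0 + 2.6667*I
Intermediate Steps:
E(R) = 2 - R/2 (E(R) = 2 + (-R)/2 = 2 - R/2)
S(t) = t^(3/2)
x = -568/3 - 8*I/3 (x = -5 + ((2 - ½*12)^(3/2) - 1*553)/3 = -5 + ((2 - 6)^(3/2) - 553)/3 = -5 + ((-4)^(3/2) - 553)/3 = -5 + (-8*I - 553)/3 = -5 + (-553 - 8*I)/3 = -5 + (-553/3 - 8*I/3) = -568/3 - 8*I/3 ≈ -189.33 - 2.6667*I)
19273 - x = 19273 - (-568/3 - 8*I/3) = 19273 + (568/3 + 8*I/3) = 58387/3 + 8*I/3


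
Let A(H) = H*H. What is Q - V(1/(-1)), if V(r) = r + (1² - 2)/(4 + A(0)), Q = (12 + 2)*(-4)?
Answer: -219/4 ≈ -54.750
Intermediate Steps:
A(H) = H²
Q = -56 (Q = 14*(-4) = -56)
V(r) = -¼ + r (V(r) = r + (1² - 2)/(4 + 0²) = r + (1 - 2)/(4 + 0) = r - 1/4 = r - 1*¼ = r - ¼ = -¼ + r)
Q - V(1/(-1)) = -56 - (-¼ + 1/(-1)) = -56 - (-¼ - 1) = -56 - 1*(-5/4) = -56 + 5/4 = -219/4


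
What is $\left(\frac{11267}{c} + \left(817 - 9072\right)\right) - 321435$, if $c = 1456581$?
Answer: $- \frac{480220178623}{1456581} \approx -3.2969 \cdot 10^{5}$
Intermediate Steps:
$\left(\frac{11267}{c} + \left(817 - 9072\right)\right) - 321435 = \left(\frac{11267}{1456581} + \left(817 - 9072\right)\right) - 321435 = \left(11267 \cdot \frac{1}{1456581} + \left(817 - 9072\right)\right) - 321435 = \left(\frac{11267}{1456581} - 8255\right) - 321435 = - \frac{12024064888}{1456581} - 321435 = - \frac{480220178623}{1456581}$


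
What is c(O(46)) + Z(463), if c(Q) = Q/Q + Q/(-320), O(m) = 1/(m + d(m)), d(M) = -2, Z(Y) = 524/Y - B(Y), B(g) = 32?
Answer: -194712783/6519040 ≈ -29.868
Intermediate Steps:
Z(Y) = -32 + 524/Y (Z(Y) = 524/Y - 1*32 = 524/Y - 32 = -32 + 524/Y)
O(m) = 1/(-2 + m) (O(m) = 1/(m - 2) = 1/(-2 + m))
c(Q) = 1 - Q/320 (c(Q) = 1 + Q*(-1/320) = 1 - Q/320)
c(O(46)) + Z(463) = (1 - 1/(320*(-2 + 46))) + (-32 + 524/463) = (1 - 1/320/44) + (-32 + 524*(1/463)) = (1 - 1/320*1/44) + (-32 + 524/463) = (1 - 1/14080) - 14292/463 = 14079/14080 - 14292/463 = -194712783/6519040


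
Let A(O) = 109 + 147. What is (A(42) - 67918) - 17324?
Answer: -84986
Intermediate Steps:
A(O) = 256
(A(42) - 67918) - 17324 = (256 - 67918) - 17324 = -67662 - 17324 = -84986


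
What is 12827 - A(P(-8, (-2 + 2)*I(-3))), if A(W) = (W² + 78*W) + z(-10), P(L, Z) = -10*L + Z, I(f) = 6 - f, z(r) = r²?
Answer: 87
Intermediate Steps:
P(L, Z) = Z - 10*L
A(W) = 100 + W² + 78*W (A(W) = (W² + 78*W) + (-10)² = (W² + 78*W) + 100 = 100 + W² + 78*W)
12827 - A(P(-8, (-2 + 2)*I(-3))) = 12827 - (100 + ((-2 + 2)*(6 - 1*(-3)) - 10*(-8))² + 78*((-2 + 2)*(6 - 1*(-3)) - 10*(-8))) = 12827 - (100 + (0*(6 + 3) + 80)² + 78*(0*(6 + 3) + 80)) = 12827 - (100 + (0*9 + 80)² + 78*(0*9 + 80)) = 12827 - (100 + (0 + 80)² + 78*(0 + 80)) = 12827 - (100 + 80² + 78*80) = 12827 - (100 + 6400 + 6240) = 12827 - 1*12740 = 12827 - 12740 = 87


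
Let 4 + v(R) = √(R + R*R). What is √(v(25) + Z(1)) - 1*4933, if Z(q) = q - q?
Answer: -4933 + √(-4 + 5*√26) ≈ -4928.4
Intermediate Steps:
v(R) = -4 + √(R + R²) (v(R) = -4 + √(R + R*R) = -4 + √(R + R²))
Z(q) = 0
√(v(25) + Z(1)) - 1*4933 = √((-4 + √(25*(1 + 25))) + 0) - 1*4933 = √((-4 + √(25*26)) + 0) - 4933 = √((-4 + √650) + 0) - 4933 = √((-4 + 5*√26) + 0) - 4933 = √(-4 + 5*√26) - 4933 = -4933 + √(-4 + 5*√26)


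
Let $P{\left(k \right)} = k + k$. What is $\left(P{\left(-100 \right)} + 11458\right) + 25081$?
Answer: $36339$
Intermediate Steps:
$P{\left(k \right)} = 2 k$
$\left(P{\left(-100 \right)} + 11458\right) + 25081 = \left(2 \left(-100\right) + 11458\right) + 25081 = \left(-200 + 11458\right) + 25081 = 11258 + 25081 = 36339$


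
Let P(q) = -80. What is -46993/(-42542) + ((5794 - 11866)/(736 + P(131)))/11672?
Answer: 22472449447/20358559184 ≈ 1.1038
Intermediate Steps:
-46993/(-42542) + ((5794 - 11866)/(736 + P(131)))/11672 = -46993/(-42542) + ((5794 - 11866)/(736 - 80))/11672 = -46993*(-1/42542) - 6072/656*(1/11672) = 46993/42542 - 6072*1/656*(1/11672) = 46993/42542 - 759/82*1/11672 = 46993/42542 - 759/957104 = 22472449447/20358559184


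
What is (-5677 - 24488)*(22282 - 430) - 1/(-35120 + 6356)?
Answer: -18960238743119/28764 ≈ -6.5917e+8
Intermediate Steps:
(-5677 - 24488)*(22282 - 430) - 1/(-35120 + 6356) = -30165*21852 - 1/(-28764) = -659165580 - 1*(-1/28764) = -659165580 + 1/28764 = -18960238743119/28764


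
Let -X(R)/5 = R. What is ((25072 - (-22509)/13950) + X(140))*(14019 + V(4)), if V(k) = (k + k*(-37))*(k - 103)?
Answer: 42728163231/62 ≈ 6.8916e+8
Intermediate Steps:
X(R) = -5*R
V(k) = -36*k*(-103 + k) (V(k) = (k - 37*k)*(-103 + k) = (-36*k)*(-103 + k) = -36*k*(-103 + k))
((25072 - (-22509)/13950) + X(140))*(14019 + V(4)) = ((25072 - (-22509)/13950) - 5*140)*(14019 + 36*4*(103 - 1*4)) = ((25072 - (-22509)/13950) - 700)*(14019 + 36*4*(103 - 4)) = ((25072 - 1*(-2501/1550)) - 700)*(14019 + 36*4*99) = ((25072 + 2501/1550) - 700)*(14019 + 14256) = (38864101/1550 - 700)*28275 = (37779101/1550)*28275 = 42728163231/62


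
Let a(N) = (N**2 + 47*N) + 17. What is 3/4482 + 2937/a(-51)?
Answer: 4388099/330174 ≈ 13.290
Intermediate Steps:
a(N) = 17 + N**2 + 47*N
3/4482 + 2937/a(-51) = 3/4482 + 2937/(17 + (-51)**2 + 47*(-51)) = 3*(1/4482) + 2937/(17 + 2601 - 2397) = 1/1494 + 2937/221 = 4388099/330174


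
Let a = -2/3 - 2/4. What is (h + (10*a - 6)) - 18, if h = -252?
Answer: -863/3 ≈ -287.67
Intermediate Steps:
a = -7/6 (a = -2*⅓ - 2*¼ = -⅔ - ½ = -7/6 ≈ -1.1667)
(h + (10*a - 6)) - 18 = (-252 + (10*(-7/6) - 6)) - 18 = (-252 + (-35/3 - 6)) - 18 = (-252 - 53/3) - 18 = -809/3 - 18 = -863/3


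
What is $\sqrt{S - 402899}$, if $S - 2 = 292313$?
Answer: $2 i \sqrt{27646} \approx 332.54 i$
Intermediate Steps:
$S = 292315$ ($S = 2 + 292313 = 292315$)
$\sqrt{S - 402899} = \sqrt{292315 - 402899} = \sqrt{-110584} = 2 i \sqrt{27646}$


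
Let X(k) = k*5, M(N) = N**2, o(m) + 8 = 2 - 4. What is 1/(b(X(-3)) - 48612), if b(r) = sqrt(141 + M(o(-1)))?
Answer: -48612/2363126303 - sqrt(241)/2363126303 ≈ -2.0578e-5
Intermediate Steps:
o(m) = -10 (o(m) = -8 + (2 - 4) = -8 - 2 = -10)
X(k) = 5*k
b(r) = sqrt(241) (b(r) = sqrt(141 + (-10)**2) = sqrt(141 + 100) = sqrt(241))
1/(b(X(-3)) - 48612) = 1/(sqrt(241) - 48612) = 1/(-48612 + sqrt(241))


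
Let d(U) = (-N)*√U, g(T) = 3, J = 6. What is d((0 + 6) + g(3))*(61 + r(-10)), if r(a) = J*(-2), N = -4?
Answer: 588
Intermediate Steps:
r(a) = -12 (r(a) = 6*(-2) = -12)
d(U) = 4*√U (d(U) = (-1*(-4))*√U = 4*√U)
d((0 + 6) + g(3))*(61 + r(-10)) = (4*√((0 + 6) + 3))*(61 - 12) = (4*√(6 + 3))*49 = (4*√9)*49 = (4*3)*49 = 12*49 = 588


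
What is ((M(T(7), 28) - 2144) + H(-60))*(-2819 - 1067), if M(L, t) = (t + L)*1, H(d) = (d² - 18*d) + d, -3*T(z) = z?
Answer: -29164430/3 ≈ -9.7215e+6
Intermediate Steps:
T(z) = -z/3
H(d) = d² - 17*d
M(L, t) = L + t (M(L, t) = (L + t)*1 = L + t)
((M(T(7), 28) - 2144) + H(-60))*(-2819 - 1067) = (((-⅓*7 + 28) - 2144) - 60*(-17 - 60))*(-2819 - 1067) = (((-7/3 + 28) - 2144) - 60*(-77))*(-3886) = ((77/3 - 2144) + 4620)*(-3886) = (-6355/3 + 4620)*(-3886) = (7505/3)*(-3886) = -29164430/3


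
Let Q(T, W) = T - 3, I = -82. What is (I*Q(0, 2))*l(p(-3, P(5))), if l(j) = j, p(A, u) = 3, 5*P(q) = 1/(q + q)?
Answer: 738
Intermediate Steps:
P(q) = 1/(10*q) (P(q) = 1/(5*(q + q)) = 1/(5*((2*q))) = (1/(2*q))/5 = 1/(10*q))
Q(T, W) = -3 + T
(I*Q(0, 2))*l(p(-3, P(5))) = -82*(-3 + 0)*3 = -82*(-3)*3 = 246*3 = 738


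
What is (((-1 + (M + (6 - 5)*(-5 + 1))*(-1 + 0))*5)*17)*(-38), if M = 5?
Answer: 6460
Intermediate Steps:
(((-1 + (M + (6 - 5)*(-5 + 1))*(-1 + 0))*5)*17)*(-38) = (((-1 + (5 + (6 - 5)*(-5 + 1))*(-1 + 0))*5)*17)*(-38) = (((-1 + (5 + 1*(-4))*(-1))*5)*17)*(-38) = (((-1 + (5 - 4)*(-1))*5)*17)*(-38) = (((-1 + 1*(-1))*5)*17)*(-38) = (((-1 - 1)*5)*17)*(-38) = (-2*5*17)*(-38) = -10*17*(-38) = -170*(-38) = 6460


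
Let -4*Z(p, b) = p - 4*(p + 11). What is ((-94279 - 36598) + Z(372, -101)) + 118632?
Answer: -11955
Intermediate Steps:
Z(p, b) = 11 + 3*p/4 (Z(p, b) = -(p - 4*(p + 11))/4 = -(p - 4*(11 + p))/4 = -(p + (-44 - 4*p))/4 = -(-44 - 3*p)/4 = 11 + 3*p/4)
((-94279 - 36598) + Z(372, -101)) + 118632 = ((-94279 - 36598) + (11 + (¾)*372)) + 118632 = (-130877 + (11 + 279)) + 118632 = (-130877 + 290) + 118632 = -130587 + 118632 = -11955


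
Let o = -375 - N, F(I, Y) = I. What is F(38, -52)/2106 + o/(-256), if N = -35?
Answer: 90721/67392 ≈ 1.3462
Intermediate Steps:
o = -340 (o = -375 - 1*(-35) = -375 + 35 = -340)
F(38, -52)/2106 + o/(-256) = 38/2106 - 340/(-256) = 38*(1/2106) - 340*(-1/256) = 19/1053 + 85/64 = 90721/67392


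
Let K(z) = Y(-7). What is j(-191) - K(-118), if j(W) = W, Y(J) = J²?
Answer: -240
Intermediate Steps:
K(z) = 49 (K(z) = (-7)² = 49)
j(-191) - K(-118) = -191 - 1*49 = -191 - 49 = -240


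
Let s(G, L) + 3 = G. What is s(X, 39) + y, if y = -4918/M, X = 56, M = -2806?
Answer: 76818/1403 ≈ 54.753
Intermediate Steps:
s(G, L) = -3 + G
y = 2459/1403 (y = -4918/(-2806) = -4918*(-1/2806) = 2459/1403 ≈ 1.7527)
s(X, 39) + y = (-3 + 56) + 2459/1403 = 53 + 2459/1403 = 76818/1403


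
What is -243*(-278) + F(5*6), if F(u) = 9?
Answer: 67563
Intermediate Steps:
-243*(-278) + F(5*6) = -243*(-278) + 9 = 67554 + 9 = 67563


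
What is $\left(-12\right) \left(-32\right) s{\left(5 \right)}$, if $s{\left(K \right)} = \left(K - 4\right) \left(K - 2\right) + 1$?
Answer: $1536$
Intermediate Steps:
$s{\left(K \right)} = 1 + \left(-4 + K\right) \left(-2 + K\right)$ ($s{\left(K \right)} = \left(-4 + K\right) \left(-2 + K\right) + 1 = 1 + \left(-4 + K\right) \left(-2 + K\right)$)
$\left(-12\right) \left(-32\right) s{\left(5 \right)} = \left(-12\right) \left(-32\right) \left(9 + 5^{2} - 30\right) = 384 \left(9 + 25 - 30\right) = 384 \cdot 4 = 1536$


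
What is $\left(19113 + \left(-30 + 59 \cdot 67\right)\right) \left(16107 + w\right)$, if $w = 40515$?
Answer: $1304344392$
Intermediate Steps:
$\left(19113 + \left(-30 + 59 \cdot 67\right)\right) \left(16107 + w\right) = \left(19113 + \left(-30 + 59 \cdot 67\right)\right) \left(16107 + 40515\right) = \left(19113 + \left(-30 + 3953\right)\right) 56622 = \left(19113 + 3923\right) 56622 = 23036 \cdot 56622 = 1304344392$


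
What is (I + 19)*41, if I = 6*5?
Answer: 2009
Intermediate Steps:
I = 30
(I + 19)*41 = (30 + 19)*41 = 49*41 = 2009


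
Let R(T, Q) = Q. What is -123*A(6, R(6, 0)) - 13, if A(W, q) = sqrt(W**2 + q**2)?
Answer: -751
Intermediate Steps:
-123*A(6, R(6, 0)) - 13 = -123*sqrt(6**2 + 0**2) - 13 = -123*sqrt(36 + 0) - 13 = -123*sqrt(36) - 13 = -123*6 - 13 = -738 - 13 = -751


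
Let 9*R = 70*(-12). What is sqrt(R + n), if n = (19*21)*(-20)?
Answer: 2*I*sqrt(18165)/3 ≈ 89.852*I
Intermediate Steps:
R = -280/3 (R = (70*(-12))/9 = (1/9)*(-840) = -280/3 ≈ -93.333)
n = -7980 (n = 399*(-20) = -7980)
sqrt(R + n) = sqrt(-280/3 - 7980) = sqrt(-24220/3) = 2*I*sqrt(18165)/3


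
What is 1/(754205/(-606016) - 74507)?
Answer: -35648/2656069901 ≈ -1.3421e-5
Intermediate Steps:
1/(754205/(-606016) - 74507) = 1/(754205*(-1/606016) - 74507) = 1/(-44365/35648 - 74507) = 1/(-2656069901/35648) = -35648/2656069901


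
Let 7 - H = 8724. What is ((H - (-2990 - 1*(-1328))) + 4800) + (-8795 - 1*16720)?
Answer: -27770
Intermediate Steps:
H = -8717 (H = 7 - 1*8724 = 7 - 8724 = -8717)
((H - (-2990 - 1*(-1328))) + 4800) + (-8795 - 1*16720) = ((-8717 - (-2990 - 1*(-1328))) + 4800) + (-8795 - 1*16720) = ((-8717 - (-2990 + 1328)) + 4800) + (-8795 - 16720) = ((-8717 - 1*(-1662)) + 4800) - 25515 = ((-8717 + 1662) + 4800) - 25515 = (-7055 + 4800) - 25515 = -2255 - 25515 = -27770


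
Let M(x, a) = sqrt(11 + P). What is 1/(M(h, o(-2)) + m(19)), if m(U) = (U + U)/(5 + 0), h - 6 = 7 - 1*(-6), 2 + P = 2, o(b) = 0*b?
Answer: 190/1169 - 25*sqrt(11)/1169 ≈ 0.091603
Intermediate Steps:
o(b) = 0
P = 0 (P = -2 + 2 = 0)
h = 19 (h = 6 + (7 - 1*(-6)) = 6 + (7 + 6) = 6 + 13 = 19)
M(x, a) = sqrt(11) (M(x, a) = sqrt(11 + 0) = sqrt(11))
m(U) = 2*U/5 (m(U) = (2*U)/5 = (2*U)*(1/5) = 2*U/5)
1/(M(h, o(-2)) + m(19)) = 1/(sqrt(11) + (2/5)*19) = 1/(sqrt(11) + 38/5) = 1/(38/5 + sqrt(11))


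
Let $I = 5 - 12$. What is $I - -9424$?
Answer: $9417$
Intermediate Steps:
$I = -7$ ($I = 5 - 12 = -7$)
$I - -9424 = -7 - -9424 = -7 + 9424 = 9417$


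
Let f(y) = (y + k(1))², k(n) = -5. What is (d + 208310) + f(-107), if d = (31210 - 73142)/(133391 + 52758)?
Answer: 41111709314/186149 ≈ 2.2085e+5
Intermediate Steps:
f(y) = (-5 + y)² (f(y) = (y - 5)² = (-5 + y)²)
d = -41932/186149 ≈ -0.22526
(d + 208310) + f(-107) = (-41932/186149 + 208310) + (-5 - 107)² = 38776656258/186149 + (-112)² = 38776656258/186149 + 12544 = 41111709314/186149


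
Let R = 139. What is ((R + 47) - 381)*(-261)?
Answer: 50895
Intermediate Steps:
((R + 47) - 381)*(-261) = ((139 + 47) - 381)*(-261) = (186 - 381)*(-261) = -195*(-261) = 50895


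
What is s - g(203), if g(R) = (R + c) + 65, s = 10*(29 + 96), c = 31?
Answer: 951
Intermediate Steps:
s = 1250 (s = 10*125 = 1250)
g(R) = 96 + R (g(R) = (R + 31) + 65 = (31 + R) + 65 = 96 + R)
s - g(203) = 1250 - (96 + 203) = 1250 - 1*299 = 1250 - 299 = 951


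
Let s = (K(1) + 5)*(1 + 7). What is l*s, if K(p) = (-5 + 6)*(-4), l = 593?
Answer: 4744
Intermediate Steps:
K(p) = -4 (K(p) = 1*(-4) = -4)
s = 8 (s = (-4 + 5)*(1 + 7) = 1*8 = 8)
l*s = 593*8 = 4744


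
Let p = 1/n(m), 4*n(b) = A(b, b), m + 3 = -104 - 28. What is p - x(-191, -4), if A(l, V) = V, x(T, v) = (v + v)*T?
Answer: -206284/135 ≈ -1528.0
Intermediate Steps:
m = -135 (m = -3 + (-104 - 28) = -3 - 132 = -135)
x(T, v) = 2*T*v (x(T, v) = (2*v)*T = 2*T*v)
n(b) = b/4
p = -4/135 (p = 1/((¼)*(-135)) = 1/(-135/4) = -4/135 ≈ -0.029630)
p - x(-191, -4) = -4/135 - 2*(-191)*(-4) = -4/135 - 1*1528 = -4/135 - 1528 = -206284/135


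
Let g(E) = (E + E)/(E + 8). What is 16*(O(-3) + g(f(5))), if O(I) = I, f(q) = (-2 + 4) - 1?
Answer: -400/9 ≈ -44.444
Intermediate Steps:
f(q) = 1 (f(q) = 2 - 1 = 1)
g(E) = 2*E/(8 + E) (g(E) = (2*E)/(8 + E) = 2*E/(8 + E))
16*(O(-3) + g(f(5))) = 16*(-3 + 2*1/(8 + 1)) = 16*(-3 + 2*1/9) = 16*(-3 + 2*1*(⅑)) = 16*(-3 + 2/9) = 16*(-25/9) = -400/9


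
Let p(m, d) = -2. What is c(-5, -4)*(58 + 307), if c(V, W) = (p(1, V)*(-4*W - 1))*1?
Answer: -10950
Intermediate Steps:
c(V, W) = 2 + 8*W (c(V, W) = -2*(-4*W - 1)*1 = -2*(-1 - 4*W)*1 = (2 + 8*W)*1 = 2 + 8*W)
c(-5, -4)*(58 + 307) = (2 + 8*(-4))*(58 + 307) = (2 - 32)*365 = -30*365 = -10950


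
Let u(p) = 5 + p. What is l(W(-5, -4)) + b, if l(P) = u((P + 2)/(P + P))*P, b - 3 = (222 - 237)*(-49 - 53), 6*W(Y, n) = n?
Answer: 4591/3 ≈ 1530.3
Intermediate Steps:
W(Y, n) = n/6
b = 1533 (b = 3 + (222 - 237)*(-49 - 53) = 3 - 15*(-102) = 3 + 1530 = 1533)
l(P) = P*(5 + (2 + P)/(2*P)) (l(P) = (5 + (P + 2)/(P + P))*P = (5 + (2 + P)/((2*P)))*P = (5 + (2 + P)*(1/(2*P)))*P = (5 + (2 + P)/(2*P))*P = P*(5 + (2 + P)/(2*P)))
l(W(-5, -4)) + b = (1 + 11*((⅙)*(-4))/2) + 1533 = (1 + (11/2)*(-⅔)) + 1533 = (1 - 11/3) + 1533 = -8/3 + 1533 = 4591/3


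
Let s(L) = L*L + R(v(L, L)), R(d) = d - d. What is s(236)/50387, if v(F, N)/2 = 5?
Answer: 55696/50387 ≈ 1.1054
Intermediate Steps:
v(F, N) = 10 (v(F, N) = 2*5 = 10)
R(d) = 0
s(L) = L² (s(L) = L*L + 0 = L² + 0 = L²)
s(236)/50387 = 236²/50387 = 55696*(1/50387) = 55696/50387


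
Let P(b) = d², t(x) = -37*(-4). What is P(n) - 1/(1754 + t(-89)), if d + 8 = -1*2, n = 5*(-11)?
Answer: 190199/1902 ≈ 100.00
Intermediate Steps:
t(x) = 148
n = -55
d = -10 (d = -8 - 1*2 = -8 - 2 = -10)
P(b) = 100 (P(b) = (-10)² = 100)
P(n) - 1/(1754 + t(-89)) = 100 - 1/(1754 + 148) = 100 - 1/1902 = 190199/1902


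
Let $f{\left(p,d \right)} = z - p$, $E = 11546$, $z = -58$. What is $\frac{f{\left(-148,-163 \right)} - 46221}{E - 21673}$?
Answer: $\frac{46131}{10127} \approx 4.5553$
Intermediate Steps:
$f{\left(p,d \right)} = -58 - p$
$\frac{f{\left(-148,-163 \right)} - 46221}{E - 21673} = \frac{\left(-58 - -148\right) - 46221}{11546 - 21673} = \frac{\left(-58 + 148\right) - 46221}{-10127} = \left(90 - 46221\right) \left(- \frac{1}{10127}\right) = \left(-46131\right) \left(- \frac{1}{10127}\right) = \frac{46131}{10127}$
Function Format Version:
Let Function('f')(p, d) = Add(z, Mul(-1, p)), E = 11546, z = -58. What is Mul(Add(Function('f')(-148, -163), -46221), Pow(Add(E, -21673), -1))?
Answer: Rational(46131, 10127) ≈ 4.5553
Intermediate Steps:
Function('f')(p, d) = Add(-58, Mul(-1, p))
Mul(Add(Function('f')(-148, -163), -46221), Pow(Add(E, -21673), -1)) = Mul(Add(Add(-58, Mul(-1, -148)), -46221), Pow(Add(11546, -21673), -1)) = Mul(Add(Add(-58, 148), -46221), Pow(-10127, -1)) = Mul(Add(90, -46221), Rational(-1, 10127)) = Mul(-46131, Rational(-1, 10127)) = Rational(46131, 10127)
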